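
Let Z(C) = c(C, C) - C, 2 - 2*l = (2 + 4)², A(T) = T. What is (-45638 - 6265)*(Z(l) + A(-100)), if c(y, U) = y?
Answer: 5190300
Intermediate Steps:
l = -17 (l = 1 - (2 + 4)²/2 = 1 - ½*6² = 1 - ½*36 = 1 - 18 = -17)
Z(C) = 0 (Z(C) = C - C = 0)
(-45638 - 6265)*(Z(l) + A(-100)) = (-45638 - 6265)*(0 - 100) = -51903*(-100) = 5190300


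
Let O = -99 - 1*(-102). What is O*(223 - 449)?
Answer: -678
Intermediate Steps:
O = 3 (O = -99 + 102 = 3)
O*(223 - 449) = 3*(223 - 449) = 3*(-226) = -678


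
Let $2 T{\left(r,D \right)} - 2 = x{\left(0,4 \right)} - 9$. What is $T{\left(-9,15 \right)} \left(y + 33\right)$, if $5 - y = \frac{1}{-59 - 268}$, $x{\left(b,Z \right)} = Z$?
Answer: $- \frac{12427}{218} \approx -57.005$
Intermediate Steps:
$T{\left(r,D \right)} = - \frac{3}{2}$ ($T{\left(r,D \right)} = 1 + \frac{4 - 9}{2} = 1 + \frac{1}{2} \left(-5\right) = 1 - \frac{5}{2} = - \frac{3}{2}$)
$y = \frac{1636}{327}$ ($y = 5 - \frac{1}{-59 - 268} = 5 - \frac{1}{-327} = 5 - - \frac{1}{327} = 5 + \frac{1}{327} = \frac{1636}{327} \approx 5.0031$)
$T{\left(-9,15 \right)} \left(y + 33\right) = - \frac{3 \left(\frac{1636}{327} + 33\right)}{2} = \left(- \frac{3}{2}\right) \frac{12427}{327} = - \frac{12427}{218}$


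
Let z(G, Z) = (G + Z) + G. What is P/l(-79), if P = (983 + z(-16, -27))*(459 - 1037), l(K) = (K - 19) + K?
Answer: 178024/59 ≈ 3017.4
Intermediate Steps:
l(K) = -19 + 2*K (l(K) = (-19 + K) + K = -19 + 2*K)
z(G, Z) = Z + 2*G
P = -534072 (P = (983 + (-27 + 2*(-16)))*(459 - 1037) = (983 + (-27 - 32))*(-578) = (983 - 59)*(-578) = 924*(-578) = -534072)
P/l(-79) = -534072/(-19 + 2*(-79)) = -534072/(-19 - 158) = -534072/(-177) = -534072*(-1/177) = 178024/59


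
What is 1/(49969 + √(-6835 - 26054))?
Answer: 49969/2496933850 - I*√32889/2496933850 ≈ 2.0012e-5 - 7.263e-8*I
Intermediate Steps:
1/(49969 + √(-6835 - 26054)) = 1/(49969 + √(-32889)) = 1/(49969 + I*√32889)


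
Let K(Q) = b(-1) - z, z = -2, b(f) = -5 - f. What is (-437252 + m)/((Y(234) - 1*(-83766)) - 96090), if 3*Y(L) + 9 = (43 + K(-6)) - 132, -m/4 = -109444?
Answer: -393/9268 ≈ -0.042404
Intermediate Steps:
m = 437776 (m = -4*(-109444) = 437776)
K(Q) = -2 (K(Q) = (-5 - 1*(-1)) - 1*(-2) = (-5 + 1) + 2 = -4 + 2 = -2)
Y(L) = -100/3 (Y(L) = -3 + ((43 - 2) - 132)/3 = -3 + (41 - 132)/3 = -3 + (1/3)*(-91) = -3 - 91/3 = -100/3)
(-437252 + m)/((Y(234) - 1*(-83766)) - 96090) = (-437252 + 437776)/((-100/3 - 1*(-83766)) - 96090) = 524/((-100/3 + 83766) - 96090) = 524/(251198/3 - 96090) = 524/(-37072/3) = 524*(-3/37072) = -393/9268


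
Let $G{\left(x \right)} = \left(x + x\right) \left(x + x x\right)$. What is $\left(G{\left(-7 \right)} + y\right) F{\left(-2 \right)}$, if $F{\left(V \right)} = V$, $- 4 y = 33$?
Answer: $\frac{2385}{2} \approx 1192.5$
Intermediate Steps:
$y = - \frac{33}{4}$ ($y = \left(- \frac{1}{4}\right) 33 = - \frac{33}{4} \approx -8.25$)
$G{\left(x \right)} = 2 x \left(x + x^{2}\right)$
$\left(G{\left(-7 \right)} + y\right) F{\left(-2 \right)} = \left(2 \left(-7\right)^{2} \left(1 - 7\right) - \frac{33}{4}\right) \left(-2\right) = \left(2 \cdot 49 \left(-6\right) - \frac{33}{4}\right) \left(-2\right) = \left(-588 - \frac{33}{4}\right) \left(-2\right) = \left(- \frac{2385}{4}\right) \left(-2\right) = \frac{2385}{2}$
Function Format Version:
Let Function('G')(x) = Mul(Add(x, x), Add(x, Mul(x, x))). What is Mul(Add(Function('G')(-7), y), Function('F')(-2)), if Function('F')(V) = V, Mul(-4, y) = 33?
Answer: Rational(2385, 2) ≈ 1192.5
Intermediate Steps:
y = Rational(-33, 4) (y = Mul(Rational(-1, 4), 33) = Rational(-33, 4) ≈ -8.2500)
Function('G')(x) = Mul(2, x, Add(x, Pow(x, 2))) (Function('G')(x) = Mul(Mul(2, x), Add(x, Pow(x, 2))) = Mul(2, x, Add(x, Pow(x, 2))))
Mul(Add(Function('G')(-7), y), Function('F')(-2)) = Mul(Add(Mul(2, Pow(-7, 2), Add(1, -7)), Rational(-33, 4)), -2) = Mul(Add(Mul(2, 49, -6), Rational(-33, 4)), -2) = Mul(Add(-588, Rational(-33, 4)), -2) = Mul(Rational(-2385, 4), -2) = Rational(2385, 2)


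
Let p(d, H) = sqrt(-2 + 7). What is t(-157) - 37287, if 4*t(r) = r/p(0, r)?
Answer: -37287 - 157*sqrt(5)/20 ≈ -37305.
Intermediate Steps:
p(d, H) = sqrt(5)
t(r) = r*sqrt(5)/20 (t(r) = (r/(sqrt(5)))/4 = (r*(sqrt(5)/5))/4 = (r*sqrt(5)/5)/4 = r*sqrt(5)/20)
t(-157) - 37287 = (1/20)*(-157)*sqrt(5) - 37287 = -157*sqrt(5)/20 - 37287 = -37287 - 157*sqrt(5)/20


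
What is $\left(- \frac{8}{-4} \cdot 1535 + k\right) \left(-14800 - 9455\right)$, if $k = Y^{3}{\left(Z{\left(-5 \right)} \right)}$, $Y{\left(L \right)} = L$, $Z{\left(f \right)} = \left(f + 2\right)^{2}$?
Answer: $-92144745$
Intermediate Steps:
$Z{\left(f \right)} = \left(2 + f\right)^{2}$
$k = 729$ ($k = \left(\left(2 - 5\right)^{2}\right)^{3} = \left(\left(-3\right)^{2}\right)^{3} = 9^{3} = 729$)
$\left(- \frac{8}{-4} \cdot 1535 + k\right) \left(-14800 - 9455\right) = \left(- \frac{8}{-4} \cdot 1535 + 729\right) \left(-14800 - 9455\right) = \left(\left(-8\right) \left(- \frac{1}{4}\right) 1535 + 729\right) \left(-24255\right) = \left(2 \cdot 1535 + 729\right) \left(-24255\right) = \left(3070 + 729\right) \left(-24255\right) = 3799 \left(-24255\right) = -92144745$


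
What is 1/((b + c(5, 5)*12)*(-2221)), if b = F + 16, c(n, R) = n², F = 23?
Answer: -1/752919 ≈ -1.3282e-6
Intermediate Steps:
b = 39 (b = 23 + 16 = 39)
1/((b + c(5, 5)*12)*(-2221)) = 1/((39 + 5²*12)*(-2221)) = -1/2221/(39 + 25*12) = -1/2221/(39 + 300) = -1/2221/339 = (1/339)*(-1/2221) = -1/752919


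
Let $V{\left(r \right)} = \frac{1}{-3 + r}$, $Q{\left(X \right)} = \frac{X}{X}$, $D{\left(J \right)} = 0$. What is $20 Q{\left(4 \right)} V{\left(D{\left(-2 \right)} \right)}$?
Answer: $- \frac{20}{3} \approx -6.6667$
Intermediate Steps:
$Q{\left(X \right)} = 1$
$20 Q{\left(4 \right)} V{\left(D{\left(-2 \right)} \right)} = \frac{20 \cdot 1}{-3 + 0} = \frac{20}{-3} = 20 \left(- \frac{1}{3}\right) = - \frac{20}{3}$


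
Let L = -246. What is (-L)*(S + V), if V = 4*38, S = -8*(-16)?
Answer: 68880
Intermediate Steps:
S = 128
V = 152
(-L)*(S + V) = (-1*(-246))*(128 + 152) = 246*280 = 68880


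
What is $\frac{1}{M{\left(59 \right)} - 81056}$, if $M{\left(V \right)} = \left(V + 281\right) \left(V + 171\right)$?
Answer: $- \frac{1}{2856} \approx -0.00035014$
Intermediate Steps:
$M{\left(V \right)} = \left(171 + V\right) \left(281 + V\right)$ ($M{\left(V \right)} = \left(281 + V\right) \left(171 + V\right) = \left(171 + V\right) \left(281 + V\right)$)
$\frac{1}{M{\left(59 \right)} - 81056} = \frac{1}{\left(48051 + 59^{2} + 452 \cdot 59\right) - 81056} = \frac{1}{\left(48051 + 3481 + 26668\right) - 81056} = \frac{1}{78200 - 81056} = \frac{1}{-2856} = - \frac{1}{2856}$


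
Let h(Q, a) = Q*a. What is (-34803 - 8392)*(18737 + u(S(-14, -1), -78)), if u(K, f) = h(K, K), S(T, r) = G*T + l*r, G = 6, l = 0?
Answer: -1114128635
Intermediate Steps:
S(T, r) = 6*T (S(T, r) = 6*T + 0*r = 6*T + 0 = 6*T)
u(K, f) = K² (u(K, f) = K*K = K²)
(-34803 - 8392)*(18737 + u(S(-14, -1), -78)) = (-34803 - 8392)*(18737 + (6*(-14))²) = -43195*(18737 + (-84)²) = -43195*(18737 + 7056) = -43195*25793 = -1114128635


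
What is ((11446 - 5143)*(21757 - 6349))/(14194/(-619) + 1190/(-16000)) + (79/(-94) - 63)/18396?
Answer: -55441402581704433487/13132915032888 ≈ -4.2216e+6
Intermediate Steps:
((11446 - 5143)*(21757 - 6349))/(14194/(-619) + 1190/(-16000)) + (79/(-94) - 63)/18396 = (6303*15408)/(14194*(-1/619) + 1190*(-1/16000)) + (79*(-1/94) - 63)*(1/18396) = 97116624/(-14194/619 - 119/1600) + (-79/94 - 63)*(1/18396) = 97116624/(-22784061/990400) - 6001/94*1/18396 = 97116624*(-990400/22784061) - 6001/1729224 = -32061434803200/7594687 - 6001/1729224 = -55441402581704433487/13132915032888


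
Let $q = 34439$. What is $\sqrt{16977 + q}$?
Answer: $2 \sqrt{12854} \approx 226.75$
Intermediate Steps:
$\sqrt{16977 + q} = \sqrt{16977 + 34439} = \sqrt{51416} = 2 \sqrt{12854}$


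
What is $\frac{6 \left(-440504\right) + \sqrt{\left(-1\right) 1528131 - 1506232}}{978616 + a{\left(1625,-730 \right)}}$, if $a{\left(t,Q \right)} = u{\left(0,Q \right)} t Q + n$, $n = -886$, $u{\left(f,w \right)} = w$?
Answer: $- \frac{1321512}{433470115} + \frac{i \sqrt{3034363}}{866940230} \approx -0.0030487 + 2.0093 \cdot 10^{-6} i$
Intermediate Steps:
$a{\left(t,Q \right)} = -886 + t Q^{2}$ ($a{\left(t,Q \right)} = Q t Q - 886 = t Q^{2} - 886 = -886 + t Q^{2}$)
$\frac{6 \left(-440504\right) + \sqrt{\left(-1\right) 1528131 - 1506232}}{978616 + a{\left(1625,-730 \right)}} = \frac{6 \left(-440504\right) + \sqrt{\left(-1\right) 1528131 - 1506232}}{978616 - \left(886 - 1625 \left(-730\right)^{2}\right)} = \frac{-2643024 + \sqrt{-1528131 - 1506232}}{978616 + \left(-886 + 1625 \cdot 532900\right)} = \frac{-2643024 + \sqrt{-3034363}}{978616 + \left(-886 + 865962500\right)} = \frac{-2643024 + i \sqrt{3034363}}{978616 + 865961614} = \frac{-2643024 + i \sqrt{3034363}}{866940230} = \left(-2643024 + i \sqrt{3034363}\right) \frac{1}{866940230} = - \frac{1321512}{433470115} + \frac{i \sqrt{3034363}}{866940230}$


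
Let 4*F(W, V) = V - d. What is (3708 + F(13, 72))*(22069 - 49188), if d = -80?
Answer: -101587774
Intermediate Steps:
F(W, V) = 20 + V/4 (F(W, V) = (V - 1*(-80))/4 = (V + 80)/4 = (80 + V)/4 = 20 + V/4)
(3708 + F(13, 72))*(22069 - 49188) = (3708 + (20 + (¼)*72))*(22069 - 49188) = (3708 + (20 + 18))*(-27119) = (3708 + 38)*(-27119) = 3746*(-27119) = -101587774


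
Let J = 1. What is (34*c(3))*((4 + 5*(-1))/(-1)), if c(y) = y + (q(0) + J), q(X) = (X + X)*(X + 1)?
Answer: 136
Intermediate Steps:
q(X) = 2*X*(1 + X) (q(X) = (2*X)*(1 + X) = 2*X*(1 + X))
c(y) = 1 + y (c(y) = y + (2*0*(1 + 0) + 1) = y + (2*0*1 + 1) = y + (0 + 1) = y + 1 = 1 + y)
(34*c(3))*((4 + 5*(-1))/(-1)) = (34*(1 + 3))*((4 + 5*(-1))/(-1)) = (34*4)*((4 - 5)*(-1)) = 136*(-1*(-1)) = 136*1 = 136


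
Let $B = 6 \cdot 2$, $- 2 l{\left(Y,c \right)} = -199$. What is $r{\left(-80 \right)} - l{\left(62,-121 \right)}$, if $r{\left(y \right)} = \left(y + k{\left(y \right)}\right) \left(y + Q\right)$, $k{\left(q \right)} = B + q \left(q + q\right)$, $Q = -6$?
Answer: $- \frac{2190103}{2} \approx -1.0951 \cdot 10^{6}$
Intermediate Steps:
$l{\left(Y,c \right)} = \frac{199}{2}$ ($l{\left(Y,c \right)} = \left(- \frac{1}{2}\right) \left(-199\right) = \frac{199}{2}$)
$B = 12$
$k{\left(q \right)} = 12 + 2 q^{2}$ ($k{\left(q \right)} = 12 + q \left(q + q\right) = 12 + q 2 q = 12 + 2 q^{2}$)
$r{\left(y \right)} = \left(-6 + y\right) \left(12 + y + 2 y^{2}\right)$ ($r{\left(y \right)} = \left(y + \left(12 + 2 y^{2}\right)\right) \left(y - 6\right) = \left(12 + y + 2 y^{2}\right) \left(-6 + y\right) = \left(-6 + y\right) \left(12 + y + 2 y^{2}\right)$)
$r{\left(-80 \right)} - l{\left(62,-121 \right)} = \left(-72 - 11 \left(-80\right)^{2} + 2 \left(-80\right)^{3} + 6 \left(-80\right)\right) - \frac{199}{2} = \left(-72 - 70400 + 2 \left(-512000\right) - 480\right) - \frac{199}{2} = \left(-72 - 70400 - 1024000 - 480\right) - \frac{199}{2} = -1094952 - \frac{199}{2} = - \frac{2190103}{2}$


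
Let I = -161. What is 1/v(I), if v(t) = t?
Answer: -1/161 ≈ -0.0062112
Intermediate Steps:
1/v(I) = 1/(-161) = -1/161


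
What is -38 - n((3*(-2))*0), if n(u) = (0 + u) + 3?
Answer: -41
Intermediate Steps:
n(u) = 3 + u (n(u) = u + 3 = 3 + u)
-38 - n((3*(-2))*0) = -38 - (3 + (3*(-2))*0) = -38 - (3 - 6*0) = -38 - (3 + 0) = -38 - 1*3 = -38 - 3 = -41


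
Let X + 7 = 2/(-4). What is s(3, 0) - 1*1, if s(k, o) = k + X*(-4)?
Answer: 32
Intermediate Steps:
X = -15/2 (X = -7 + 2/(-4) = -7 + 2*(-¼) = -7 - ½ = -15/2 ≈ -7.5000)
s(k, o) = 30 + k (s(k, o) = k - 15/2*(-4) = k + 30 = 30 + k)
s(3, 0) - 1*1 = (30 + 3) - 1*1 = 33 - 1 = 32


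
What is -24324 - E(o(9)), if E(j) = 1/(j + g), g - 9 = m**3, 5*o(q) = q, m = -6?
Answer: -24956419/1026 ≈ -24324.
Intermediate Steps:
o(q) = q/5
g = -207 (g = 9 + (-6)**3 = 9 - 216 = -207)
E(j) = 1/(-207 + j) (E(j) = 1/(j - 207) = 1/(-207 + j))
-24324 - E(o(9)) = -24324 - 1/(-207 + (1/5)*9) = -24324 - 1/(-207 + 9/5) = -24324 - 1/(-1026/5) = -24324 - 1*(-5/1026) = -24324 + 5/1026 = -24956419/1026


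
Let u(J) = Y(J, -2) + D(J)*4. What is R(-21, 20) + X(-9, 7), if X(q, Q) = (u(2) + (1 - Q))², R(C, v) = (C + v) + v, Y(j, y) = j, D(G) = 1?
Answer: 19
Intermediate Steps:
R(C, v) = C + 2*v
u(J) = 4 + J (u(J) = J + 1*4 = J + 4 = 4 + J)
X(q, Q) = (7 - Q)² (X(q, Q) = ((4 + 2) + (1 - Q))² = (6 + (1 - Q))² = (7 - Q)²)
R(-21, 20) + X(-9, 7) = (-21 + 2*20) + (-7 + 7)² = (-21 + 40) + 0² = 19 + 0 = 19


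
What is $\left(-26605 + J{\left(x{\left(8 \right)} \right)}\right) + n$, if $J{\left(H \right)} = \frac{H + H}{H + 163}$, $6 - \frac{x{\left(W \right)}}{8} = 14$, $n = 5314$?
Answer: $- \frac{2107937}{99} \approx -21292.0$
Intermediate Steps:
$x{\left(W \right)} = -64$ ($x{\left(W \right)} = 48 - 112 = -64$)
$J{\left(H \right)} = \frac{2 H}{163 + H}$
$\left(-26605 + J{\left(x{\left(8 \right)} \right)}\right) + n = \left(-26605 + 2 \left(-64\right) \frac{1}{163 - 64}\right) + 5314 = \left(-26605 + 2 \left(-64\right) \frac{1}{99}\right) + 5314 = \left(-26605 - \frac{128}{99}\right) + 5314 = - \frac{2634023}{99} + 5314 = - \frac{2107937}{99}$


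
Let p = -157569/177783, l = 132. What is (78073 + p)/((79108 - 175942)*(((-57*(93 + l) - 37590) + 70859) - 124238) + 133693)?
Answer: 4626631530/595627682064029 ≈ 7.7677e-6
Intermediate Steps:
p = -52523/59261 (p = -157569*1/177783 = -52523/59261 ≈ -0.88630)
(78073 + p)/((79108 - 175942)*(((-57*(93 + l) - 37590) + 70859) - 124238) + 133693) = (78073 - 52523/59261)/((79108 - 175942)*(((-57*(93 + 132) - 37590) + 70859) - 124238) + 133693) = 4626631530/(59261*(-96834*(((-57*225 - 37590) + 70859) - 124238) + 133693)) = 4626631530/(59261*(-96834*(((-12825 - 37590) + 70859) - 124238) + 133693)) = 4626631530/(59261*(-96834*((-50415 + 70859) - 124238) + 133693)) = 4626631530/(59261*(-96834*(20444 - 124238) + 133693)) = 4626631530/(59261*(-96834*(-103794) + 133693)) = 4626631530/(59261*(10050788196 + 133693)) = (4626631530/59261)/10050921889 = (4626631530/59261)*(1/10050921889) = 4626631530/595627682064029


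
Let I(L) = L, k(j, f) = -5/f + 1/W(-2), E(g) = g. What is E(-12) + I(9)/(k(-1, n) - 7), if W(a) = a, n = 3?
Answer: -714/55 ≈ -12.982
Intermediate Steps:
k(j, f) = -1/2 - 5/f (k(j, f) = -5/f + 1/(-2) = -5/f + 1*(-1/2) = -5/f - 1/2 = -1/2 - 5/f)
E(-12) + I(9)/(k(-1, n) - 7) = -12 + 9/((1/2)*(-10 - 1*3)/3 - 7) = -12 + 9/((1/2)*(1/3)*(-10 - 3) - 7) = -12 + 9/((1/2)*(1/3)*(-13) - 7) = -12 + 9/(-13/6 - 7) = -12 + 9/(-55/6) = -12 + 9*(-6/55) = -12 - 54/55 = -714/55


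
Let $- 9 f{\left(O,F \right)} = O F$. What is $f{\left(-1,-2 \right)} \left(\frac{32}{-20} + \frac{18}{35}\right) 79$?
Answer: $\frac{6004}{315} \approx 19.06$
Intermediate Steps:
$f{\left(O,F \right)} = - \frac{F O}{9}$ ($f{\left(O,F \right)} = - \frac{O F}{9} = - \frac{F O}{9}$)
$f{\left(-1,-2 \right)} \left(\frac{32}{-20} + \frac{18}{35}\right) 79 = \left(- \frac{1}{9}\right) \left(-2\right) \left(-1\right) \left(\frac{32}{-20} + \frac{18}{35}\right) 79 = - \frac{2 \left(32 \left(- \frac{1}{20}\right) + 18 \cdot \frac{1}{35}\right)}{9} \cdot 79 = - \frac{2 \left(- \frac{8}{5} + \frac{18}{35}\right)}{9} \cdot 79 = \left(- \frac{2}{9}\right) \left(- \frac{38}{35}\right) 79 = \frac{76}{315} \cdot 79 = \frac{6004}{315}$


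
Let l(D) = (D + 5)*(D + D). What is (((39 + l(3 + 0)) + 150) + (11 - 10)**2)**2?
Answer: 56644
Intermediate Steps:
l(D) = 2*D*(5 + D) (l(D) = (5 + D)*(2*D) = 2*D*(5 + D))
(((39 + l(3 + 0)) + 150) + (11 - 10)**2)**2 = (((39 + 2*(3 + 0)*(5 + (3 + 0))) + 150) + (11 - 10)**2)**2 = (((39 + 2*3*(5 + 3)) + 150) + 1**2)**2 = (((39 + 2*3*8) + 150) + 1)**2 = (((39 + 48) + 150) + 1)**2 = ((87 + 150) + 1)**2 = (237 + 1)**2 = 238**2 = 56644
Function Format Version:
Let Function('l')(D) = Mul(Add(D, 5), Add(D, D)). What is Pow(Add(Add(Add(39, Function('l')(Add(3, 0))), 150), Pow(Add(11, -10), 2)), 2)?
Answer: 56644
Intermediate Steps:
Function('l')(D) = Mul(2, D, Add(5, D)) (Function('l')(D) = Mul(Add(5, D), Mul(2, D)) = Mul(2, D, Add(5, D)))
Pow(Add(Add(Add(39, Function('l')(Add(3, 0))), 150), Pow(Add(11, -10), 2)), 2) = Pow(Add(Add(Add(39, Mul(2, Add(3, 0), Add(5, Add(3, 0)))), 150), Pow(Add(11, -10), 2)), 2) = Pow(Add(Add(Add(39, Mul(2, 3, Add(5, 3))), 150), Pow(1, 2)), 2) = Pow(Add(Add(Add(39, Mul(2, 3, 8)), 150), 1), 2) = Pow(Add(Add(Add(39, 48), 150), 1), 2) = Pow(Add(Add(87, 150), 1), 2) = Pow(Add(237, 1), 2) = Pow(238, 2) = 56644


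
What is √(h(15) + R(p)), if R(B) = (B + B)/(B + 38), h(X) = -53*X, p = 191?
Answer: I*√41603117/229 ≈ 28.166*I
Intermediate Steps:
R(B) = 2*B/(38 + B) (R(B) = (2*B)/(38 + B) = 2*B/(38 + B))
√(h(15) + R(p)) = √(-53*15 + 2*191/(38 + 191)) = √(-795 + 2*191/229) = √(-795 + 2*191*(1/229)) = √(-795 + 382/229) = √(-181673/229) = I*√41603117/229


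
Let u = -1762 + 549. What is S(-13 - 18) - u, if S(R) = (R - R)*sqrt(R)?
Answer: 1213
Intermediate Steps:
u = -1213
S(R) = 0 (S(R) = 0*sqrt(R) = 0)
S(-13 - 18) - u = 0 - 1*(-1213) = 0 + 1213 = 1213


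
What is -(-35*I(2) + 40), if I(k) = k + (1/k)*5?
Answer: 235/2 ≈ 117.50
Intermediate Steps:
I(k) = k + 5/k
-(-35*I(2) + 40) = -(-35*(2 + 5/2) + 40) = -(-35*9/2 + 40) = -(-315/2 + 40) = -1*(-235/2) = 235/2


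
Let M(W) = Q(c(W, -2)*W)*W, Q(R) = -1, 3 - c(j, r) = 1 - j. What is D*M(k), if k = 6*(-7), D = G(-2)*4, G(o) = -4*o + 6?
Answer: 2352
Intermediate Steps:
c(j, r) = 2 + j (c(j, r) = 3 - (1 - j) = 3 + (-1 + j) = 2 + j)
G(o) = 6 - 4*o
D = 56 (D = (6 - 4*(-2))*4 = (6 + 8)*4 = 14*4 = 56)
k = -42
M(W) = -W
D*M(k) = 56*(-1*(-42)) = 56*42 = 2352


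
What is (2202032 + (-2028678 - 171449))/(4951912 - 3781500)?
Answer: 1905/1170412 ≈ 0.0016276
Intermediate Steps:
(2202032 + (-2028678 - 171449))/(4951912 - 3781500) = (2202032 - 2200127)/1170412 = 1905*(1/1170412) = 1905/1170412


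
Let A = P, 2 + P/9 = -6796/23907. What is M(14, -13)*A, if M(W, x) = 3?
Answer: -491490/7969 ≈ -61.675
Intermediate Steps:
P = -163830/7969 (P = -18 + 9*(-6796/23907) = -18 - 20388/7969 = -163830/7969 ≈ -20.558)
A = -163830/7969 ≈ -20.558
M(14, -13)*A = 3*(-163830/7969) = -491490/7969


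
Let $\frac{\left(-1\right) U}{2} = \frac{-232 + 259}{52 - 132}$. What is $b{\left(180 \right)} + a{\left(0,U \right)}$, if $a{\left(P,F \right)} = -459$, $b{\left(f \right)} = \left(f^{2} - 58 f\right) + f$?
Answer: $21681$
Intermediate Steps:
$U = \frac{27}{40}$ ($U = - 2 \frac{-232 + 259}{52 - 132} = - 2 \frac{27}{-80} = - 2 \cdot 27 \left(- \frac{1}{80}\right) = \left(-2\right) \left(- \frac{27}{80}\right) = \frac{27}{40} \approx 0.675$)
$b{\left(f \right)} = f^{2} - 57 f$
$b{\left(180 \right)} + a{\left(0,U \right)} = 180 \left(-57 + 180\right) - 459 = 180 \cdot 123 - 459 = 22140 - 459 = 21681$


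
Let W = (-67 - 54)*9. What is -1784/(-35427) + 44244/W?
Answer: -173943268/4286667 ≈ -40.578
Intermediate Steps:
W = -1089 (W = -121*9 = -1089)
-1784/(-35427) + 44244/W = -1784/(-35427) + 44244/(-1089) = -1784*(-1/35427) + 44244*(-1/1089) = 1784/35427 - 4916/121 = -173943268/4286667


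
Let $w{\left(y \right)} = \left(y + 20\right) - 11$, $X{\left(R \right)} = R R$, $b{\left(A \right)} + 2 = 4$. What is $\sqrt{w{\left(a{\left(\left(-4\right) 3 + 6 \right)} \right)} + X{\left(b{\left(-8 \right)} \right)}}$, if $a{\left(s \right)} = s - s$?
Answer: $\sqrt{13} \approx 3.6056$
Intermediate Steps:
$b{\left(A \right)} = 2$ ($b{\left(A \right)} = -2 + 4 = 2$)
$X{\left(R \right)} = R^{2}$
$a{\left(s \right)} = 0$
$w{\left(y \right)} = 9 + y$ ($w{\left(y \right)} = \left(20 + y\right) - 11 = 9 + y$)
$\sqrt{w{\left(a{\left(\left(-4\right) 3 + 6 \right)} \right)} + X{\left(b{\left(-8 \right)} \right)}} = \sqrt{\left(9 + 0\right) + 2^{2}} = \sqrt{9 + 4} = \sqrt{13}$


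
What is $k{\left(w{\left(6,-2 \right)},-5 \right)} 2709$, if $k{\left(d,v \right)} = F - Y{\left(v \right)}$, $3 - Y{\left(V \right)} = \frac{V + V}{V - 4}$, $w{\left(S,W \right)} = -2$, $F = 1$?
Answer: $-2408$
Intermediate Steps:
$Y{\left(V \right)} = 3 - \frac{2 V}{-4 + V}$ ($Y{\left(V \right)} = 3 - \frac{V + V}{V - 4} = 3 - \frac{2 V}{-4 + V}$)
$k{\left(d,v \right)} = 1 - \frac{-12 + v}{-4 + v}$
$k{\left(w{\left(6,-2 \right)},-5 \right)} 2709 = \frac{8}{-4 - 5} \cdot 2709 = \frac{8}{-9} \cdot 2709 = 8 \left(- \frac{1}{9}\right) 2709 = \left(- \frac{8}{9}\right) 2709 = -2408$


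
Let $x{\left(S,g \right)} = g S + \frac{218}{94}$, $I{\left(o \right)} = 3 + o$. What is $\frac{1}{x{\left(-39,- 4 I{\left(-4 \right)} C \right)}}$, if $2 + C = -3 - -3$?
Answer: $\frac{47}{14773} \approx 0.0031815$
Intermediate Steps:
$C = -2$ ($C = -2 - 0 = -2 + \left(-3 + 3\right) = -2 + 0 = -2$)
$x{\left(S,g \right)} = \frac{109}{47} + S g$ ($x{\left(S,g \right)} = S g + 218 \cdot \frac{1}{94} = S g + \frac{109}{47} = \frac{109}{47} + S g$)
$\frac{1}{x{\left(-39,- 4 I{\left(-4 \right)} C \right)}} = \frac{1}{\frac{109}{47} - 39 - 4 \left(3 - 4\right) \left(-2\right)} = \frac{1}{\frac{109}{47} - 39 \left(-4\right) \left(-1\right) \left(-2\right)} = \frac{1}{\frac{109}{47} - 39 \cdot 4 \left(-2\right)} = \frac{1}{\frac{109}{47} - -312} = \frac{1}{\frac{109}{47} + 312} = \frac{1}{\frac{14773}{47}} = \frac{47}{14773}$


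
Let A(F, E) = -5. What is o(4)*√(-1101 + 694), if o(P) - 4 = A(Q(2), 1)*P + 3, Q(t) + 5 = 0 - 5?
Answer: -13*I*√407 ≈ -262.27*I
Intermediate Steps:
Q(t) = -10 (Q(t) = -5 + (0 - 5) = -5 - 5 = -10)
o(P) = 7 - 5*P (o(P) = 4 + (-5*P + 3) = 4 + (3 - 5*P) = 7 - 5*P)
o(4)*√(-1101 + 694) = (7 - 5*4)*√(-1101 + 694) = (7 - 20)*√(-407) = -13*I*√407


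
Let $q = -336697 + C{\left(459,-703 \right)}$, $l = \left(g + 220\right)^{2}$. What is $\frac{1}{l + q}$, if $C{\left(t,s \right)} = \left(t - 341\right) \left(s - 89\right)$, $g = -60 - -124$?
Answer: $- \frac{1}{349497} \approx -2.8613 \cdot 10^{-6}$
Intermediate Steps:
$g = 64$ ($g = -60 + 124 = 64$)
$C{\left(t,s \right)} = \left(-341 + t\right) \left(-89 + s\right)$
$l = 80656$ ($l = \left(64 + 220\right)^{2} = 284^{2} = 80656$)
$q = -430153$ ($q = -336697 - 93456 = -430153$)
$\frac{1}{l + q} = \frac{1}{80656 - 430153} = \frac{1}{-349497} = - \frac{1}{349497}$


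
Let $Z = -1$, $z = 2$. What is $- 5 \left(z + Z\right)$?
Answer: $-5$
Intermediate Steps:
$- 5 \left(z + Z\right) = - 5 \left(2 - 1\right) = \left(-5\right) 1 = -5$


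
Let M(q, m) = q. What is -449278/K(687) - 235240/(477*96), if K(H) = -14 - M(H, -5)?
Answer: 2551054367/4012524 ≈ 635.77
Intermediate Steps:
K(H) = -14 - H
-449278/K(687) - 235240/(477*96) = -449278/(-14 - 1*687) - 235240/(477*96) = -449278/(-14 - 687) - 235240/45792 = -449278/(-701) - 235240*1/45792 = -449278*(-1/701) - 29405/5724 = 449278/701 - 29405/5724 = 2551054367/4012524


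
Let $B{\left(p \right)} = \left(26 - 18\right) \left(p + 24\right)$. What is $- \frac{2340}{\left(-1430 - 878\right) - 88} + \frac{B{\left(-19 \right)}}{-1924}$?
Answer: $\frac{275395}{288119} \approx 0.95584$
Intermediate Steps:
$B{\left(p \right)} = 192 + 8 p$ ($B{\left(p \right)} = 8 \left(24 + p\right) = 192 + 8 p$)
$- \frac{2340}{\left(-1430 - 878\right) - 88} + \frac{B{\left(-19 \right)}}{-1924} = - \frac{2340}{\left(-1430 - 878\right) - 88} + \frac{192 + 8 \left(-19\right)}{-1924} = - \frac{2340}{-2308 - 88} + \left(192 - 152\right) \left(- \frac{1}{1924}\right) = - \frac{2340}{-2396} + 40 \left(- \frac{1}{1924}\right) = \left(-2340\right) \left(- \frac{1}{2396}\right) - \frac{10}{481} = \frac{585}{599} - \frac{10}{481} = \frac{275395}{288119}$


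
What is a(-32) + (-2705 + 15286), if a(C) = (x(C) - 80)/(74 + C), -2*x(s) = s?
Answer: 264169/21 ≈ 12579.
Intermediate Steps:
x(s) = -s/2
a(C) = (-80 - C/2)/(74 + C) (a(C) = (-C/2 - 80)/(74 + C) = (-80 - C/2)/(74 + C))
a(-32) + (-2705 + 15286) = (-160 - 1*(-32))/(2*(74 - 32)) + (-2705 + 15286) = (½)*(-160 + 32)/42 + 12581 = (½)*(1/42)*(-128) + 12581 = -32/21 + 12581 = 264169/21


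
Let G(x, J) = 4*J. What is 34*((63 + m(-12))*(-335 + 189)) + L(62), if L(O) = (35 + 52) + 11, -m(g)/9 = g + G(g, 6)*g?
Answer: -13715434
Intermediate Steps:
m(g) = -225*g (m(g) = -9*(g + (4*6)*g) = -9*(g + 24*g) = -225*g)
L(O) = 98 (L(O) = 87 + 11 = 98)
34*((63 + m(-12))*(-335 + 189)) + L(62) = 34*((63 - 225*(-12))*(-335 + 189)) + 98 = 34*((63 + 2700)*(-146)) + 98 = 34*(2763*(-146)) + 98 = 34*(-403398) + 98 = -13715532 + 98 = -13715434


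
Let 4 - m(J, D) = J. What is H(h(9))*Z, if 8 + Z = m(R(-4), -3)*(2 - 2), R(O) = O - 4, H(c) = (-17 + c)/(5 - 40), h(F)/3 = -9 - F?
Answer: -568/35 ≈ -16.229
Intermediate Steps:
h(F) = -27 - 3*F (h(F) = 3*(-9 - F) = -27 - 3*F)
H(c) = 17/35 - c/35 (H(c) = (-17 + c)/(-35) = (-17 + c)*(-1/35) = 17/35 - c/35)
R(O) = -4 + O
m(J, D) = 4 - J
Z = -8 (Z = -8 + (4 - (-4 - 4))*(2 - 2) = -8 + (4 - 1*(-8))*0 = -8 + (4 + 8)*0 = -8 + 12*0 = -8 + 0 = -8)
H(h(9))*Z = (17/35 - (-27 - 3*9)/35)*(-8) = (17/35 - (-27 - 27)/35)*(-8) = (17/35 - 1/35*(-54))*(-8) = (17/35 + 54/35)*(-8) = (71/35)*(-8) = -568/35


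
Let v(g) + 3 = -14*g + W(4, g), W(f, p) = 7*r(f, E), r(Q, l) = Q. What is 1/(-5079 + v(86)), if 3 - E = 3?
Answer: -1/6258 ≈ -0.00015980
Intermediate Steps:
E = 0 (E = 3 - 1*3 = 3 - 3 = 0)
W(f, p) = 7*f
v(g) = 25 - 14*g (v(g) = -3 + (-14*g + 7*4) = -3 + (-14*g + 28) = -3 + (28 - 14*g) = 25 - 14*g)
1/(-5079 + v(86)) = 1/(-5079 + (25 - 14*86)) = 1/(-5079 + (25 - 1204)) = 1/(-5079 - 1179) = 1/(-6258) = -1/6258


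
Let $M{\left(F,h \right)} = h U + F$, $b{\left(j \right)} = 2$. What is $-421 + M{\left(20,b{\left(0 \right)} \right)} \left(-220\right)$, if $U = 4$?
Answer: $-6581$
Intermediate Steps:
$M{\left(F,h \right)} = F + 4 h$ ($M{\left(F,h \right)} = h 4 + F = 4 h + F = F + 4 h$)
$-421 + M{\left(20,b{\left(0 \right)} \right)} \left(-220\right) = -421 + \left(20 + 4 \cdot 2\right) \left(-220\right) = -421 + \left(20 + 8\right) \left(-220\right) = -421 + 28 \left(-220\right) = -421 - 6160 = -6581$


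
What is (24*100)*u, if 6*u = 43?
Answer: 17200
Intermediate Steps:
u = 43/6 (u = (⅙)*43 = 43/6 ≈ 7.1667)
(24*100)*u = (24*100)*(43/6) = 2400*(43/6) = 17200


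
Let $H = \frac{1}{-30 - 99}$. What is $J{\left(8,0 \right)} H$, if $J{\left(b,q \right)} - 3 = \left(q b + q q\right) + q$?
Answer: $- \frac{1}{43} \approx -0.023256$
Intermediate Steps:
$H = - \frac{1}{129}$ ($H = \frac{1}{-129} = - \frac{1}{129} \approx -0.0077519$)
$J{\left(b,q \right)} = 3 + q + q^{2} + b q$ ($J{\left(b,q \right)} = 3 + \left(\left(q b + q q\right) + q\right) = 3 + \left(\left(b q + q^{2}\right) + q\right) = 3 + \left(\left(q^{2} + b q\right) + q\right) = 3 + \left(q + q^{2} + b q\right) = 3 + q + q^{2} + b q$)
$J{\left(8,0 \right)} H = \left(3 + 0 + 0^{2} + 8 \cdot 0\right) \left(- \frac{1}{129}\right) = \left(3 + 0 + 0 + 0\right) \left(- \frac{1}{129}\right) = 3 \left(- \frac{1}{129}\right) = - \frac{1}{43}$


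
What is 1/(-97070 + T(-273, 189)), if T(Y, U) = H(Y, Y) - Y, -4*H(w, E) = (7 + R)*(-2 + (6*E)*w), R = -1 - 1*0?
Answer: -1/767555 ≈ -1.3028e-6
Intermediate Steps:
R = -1 (R = -1 + 0 = -1)
H(w, E) = 3 - 9*E*w (H(w, E) = -(7 - 1)*(-2 + (6*E)*w)/4 = -3*(-2 + 6*E*w)/2 = -(-12 + 36*E*w)/4 = 3 - 9*E*w)
T(Y, U) = 3 - Y - 9*Y² (T(Y, U) = (3 - 9*Y*Y) - Y = (3 - 9*Y²) - Y = 3 - Y - 9*Y²)
1/(-97070 + T(-273, 189)) = 1/(-97070 + (3 - 1*(-273) - 9*(-273)²)) = 1/(-97070 + (3 + 273 - 9*74529)) = 1/(-97070 + (3 + 273 - 670761)) = 1/(-97070 - 670485) = 1/(-767555) = -1/767555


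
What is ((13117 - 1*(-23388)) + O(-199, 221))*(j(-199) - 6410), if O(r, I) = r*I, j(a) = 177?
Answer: 46585442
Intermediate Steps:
O(r, I) = I*r
((13117 - 1*(-23388)) + O(-199, 221))*(j(-199) - 6410) = ((13117 - 1*(-23388)) + 221*(-199))*(177 - 6410) = ((13117 + 23388) - 43979)*(-6233) = (36505 - 43979)*(-6233) = -7474*(-6233) = 46585442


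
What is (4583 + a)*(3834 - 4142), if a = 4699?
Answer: -2858856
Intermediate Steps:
(4583 + a)*(3834 - 4142) = (4583 + 4699)*(3834 - 4142) = 9282*(-308) = -2858856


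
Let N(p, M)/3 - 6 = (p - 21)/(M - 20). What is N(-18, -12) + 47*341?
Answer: 513557/32 ≈ 16049.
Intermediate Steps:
N(p, M) = 18 + 3*(-21 + p)/(-20 + M) (N(p, M) = 18 + 3*((p - 21)/(M - 20)) = 18 + 3*((-21 + p)/(-20 + M)) = 18 + 3*(-21 + p)/(-20 + M))
N(-18, -12) + 47*341 = 3*(-141 - 18 + 6*(-12))/(-20 - 12) + 47*341 = 3*(-141 - 18 - 72)/(-32) + 16027 = 3*(-1/32)*(-231) + 16027 = 693/32 + 16027 = 513557/32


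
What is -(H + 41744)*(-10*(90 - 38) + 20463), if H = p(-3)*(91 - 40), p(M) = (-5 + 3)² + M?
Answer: -833517685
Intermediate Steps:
p(M) = 4 + M (p(M) = (-2)² + M = 4 + M)
H = 51 (H = (4 - 3)*(91 - 40) = 1*51 = 51)
-(H + 41744)*(-10*(90 - 38) + 20463) = -(51 + 41744)*(-10*(90 - 38) + 20463) = -41795*(-10*52 + 20463) = -41795*(-520 + 20463) = -41795*19943 = -1*833517685 = -833517685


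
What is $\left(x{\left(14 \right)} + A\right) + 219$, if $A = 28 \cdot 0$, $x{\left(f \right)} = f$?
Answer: $233$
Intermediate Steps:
$A = 0$
$\left(x{\left(14 \right)} + A\right) + 219 = \left(14 + 0\right) + 219 = 14 + 219 = 233$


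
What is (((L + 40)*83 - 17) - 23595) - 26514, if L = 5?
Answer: -46391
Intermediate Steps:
(((L + 40)*83 - 17) - 23595) - 26514 = (((5 + 40)*83 - 17) - 23595) - 26514 = ((45*83 - 17) - 23595) - 26514 = ((3735 - 17) - 23595) - 26514 = (3718 - 23595) - 26514 = -19877 - 26514 = -46391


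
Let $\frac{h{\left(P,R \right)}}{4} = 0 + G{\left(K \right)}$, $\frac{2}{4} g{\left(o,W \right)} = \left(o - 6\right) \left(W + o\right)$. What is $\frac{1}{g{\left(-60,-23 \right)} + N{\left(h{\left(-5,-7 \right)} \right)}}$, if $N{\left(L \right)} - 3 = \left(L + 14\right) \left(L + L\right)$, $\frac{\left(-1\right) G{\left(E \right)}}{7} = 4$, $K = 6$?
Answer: $\frac{1}{32911} \approx 3.0385 \cdot 10^{-5}$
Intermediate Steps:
$G{\left(E \right)} = -28$ ($G{\left(E \right)} = \left(-7\right) 4 = -28$)
$g{\left(o,W \right)} = 2 \left(-6 + o\right) \left(W + o\right)$ ($g{\left(o,W \right)} = 2 \left(o - 6\right) \left(W + o\right) = 2 \left(-6 + o\right) \left(W + o\right)$)
$h{\left(P,R \right)} = -112$ ($h{\left(P,R \right)} = 4 \left(0 - 28\right) = 4 \left(-28\right) = -112$)
$N{\left(L \right)} = 3 + 2 L \left(14 + L\right)$ ($N{\left(L \right)} = 3 + \left(L + 14\right) \left(L + L\right) = 3 + \left(14 + L\right) 2 L = 3 + 2 L \left(14 + L\right)$)
$\frac{1}{g{\left(-60,-23 \right)} + N{\left(h{\left(-5,-7 \right)} \right)}} = \frac{1}{\left(\left(-12\right) \left(-23\right) - -720 + 2 \left(-60\right)^{2} + 2 \left(-23\right) \left(-60\right)\right) + \left(3 + 2 \left(-112\right)^{2} + 28 \left(-112\right)\right)} = \frac{1}{\left(276 + 720 + 2 \cdot 3600 + 2760\right) + \left(3 + 2 \cdot 12544 - 3136\right)} = \frac{1}{\left(276 + 720 + 7200 + 2760\right) + \left(3 + 25088 - 3136\right)} = \frac{1}{10956 + 21955} = \frac{1}{32911}$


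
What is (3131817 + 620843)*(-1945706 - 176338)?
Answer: -7963309637040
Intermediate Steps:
(3131817 + 620843)*(-1945706 - 176338) = 3752660*(-2122044) = -7963309637040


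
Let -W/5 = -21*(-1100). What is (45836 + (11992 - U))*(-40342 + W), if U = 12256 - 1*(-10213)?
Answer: -5510417278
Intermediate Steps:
U = 22469 (U = 12256 + 10213 = 22469)
W = -115500 (W = -(-105)*(-1100) = -5*23100 = -115500)
(45836 + (11992 - U))*(-40342 + W) = (45836 + (11992 - 1*22469))*(-40342 - 115500) = (45836 + (11992 - 22469))*(-155842) = (45836 - 10477)*(-155842) = 35359*(-155842) = -5510417278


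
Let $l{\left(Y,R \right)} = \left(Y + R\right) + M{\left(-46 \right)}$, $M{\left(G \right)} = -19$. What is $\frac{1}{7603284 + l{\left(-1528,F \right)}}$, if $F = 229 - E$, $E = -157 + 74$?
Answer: $\frac{1}{7602049} \approx 1.3154 \cdot 10^{-7}$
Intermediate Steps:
$E = -83$
$F = 312$ ($F = 229 - -83 = 229 + 83 = 312$)
$l{\left(Y,R \right)} = -19 + R + Y$ ($l{\left(Y,R \right)} = \left(Y + R\right) - 19 = \left(R + Y\right) - 19 = -19 + R + Y$)
$\frac{1}{7603284 + l{\left(-1528,F \right)}} = \frac{1}{7603284 - 1235} = \frac{1}{7602049}$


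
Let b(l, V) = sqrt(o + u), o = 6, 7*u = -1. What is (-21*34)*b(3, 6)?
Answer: -102*sqrt(287) ≈ -1728.0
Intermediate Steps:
u = -1/7 (u = (1/7)*(-1) = -1/7 ≈ -0.14286)
b(l, V) = sqrt(287)/7 (b(l, V) = sqrt(6 - 1/7) = sqrt(41/7) = sqrt(287)/7)
(-21*34)*b(3, 6) = (-21*34)*(sqrt(287)/7) = -102*sqrt(287)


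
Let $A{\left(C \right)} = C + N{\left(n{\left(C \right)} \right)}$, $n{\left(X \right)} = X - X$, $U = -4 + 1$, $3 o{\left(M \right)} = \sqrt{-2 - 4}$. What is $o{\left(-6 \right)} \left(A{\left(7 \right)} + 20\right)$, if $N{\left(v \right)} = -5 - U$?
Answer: $\frac{25 i \sqrt{6}}{3} \approx 20.412 i$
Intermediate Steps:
$o{\left(M \right)} = \frac{i \sqrt{6}}{3}$ ($o{\left(M \right)} = \frac{\sqrt{-2 - 4}}{3} = \frac{\sqrt{-6}}{3} = \frac{i \sqrt{6}}{3}$)
$U = -3$
$n{\left(X \right)} = 0$
$N{\left(v \right)} = -2$ ($N{\left(v \right)} = -5 - -3 = -5 + 3 = -2$)
$A{\left(C \right)} = -2 + C$ ($A{\left(C \right)} = C - 2 = -2 + C$)
$o{\left(-6 \right)} \left(A{\left(7 \right)} + 20\right) = \frac{i \sqrt{6}}{3} \left(\left(-2 + 7\right) + 20\right) = \frac{i \sqrt{6}}{3} \left(5 + 20\right) = \frac{i \sqrt{6}}{3} \cdot 25 = \frac{25 i \sqrt{6}}{3}$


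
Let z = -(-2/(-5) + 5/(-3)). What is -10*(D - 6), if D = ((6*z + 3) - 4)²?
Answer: -1878/5 ≈ -375.60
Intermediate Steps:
z = 19/15 (z = -(-2*(-⅕) + 5*(-⅓)) = -(⅖ - 5/3) = -1*(-19/15) = 19/15 ≈ 1.2667)
D = 1089/25 (D = ((6*(19/15) + 3) - 4)² = ((38/5 + 3) - 4)² = (53/5 - 4)² = (33/5)² = 1089/25 ≈ 43.560)
-10*(D - 6) = -10*(1089/25 - 6) = -10*939/25 = -1878/5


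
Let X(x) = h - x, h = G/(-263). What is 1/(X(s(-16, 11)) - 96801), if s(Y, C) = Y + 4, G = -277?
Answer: -263/25455230 ≈ -1.0332e-5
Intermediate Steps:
s(Y, C) = 4 + Y
h = 277/263 (h = -277/(-263) = -277*(-1/263) = 277/263 ≈ 1.0532)
X(x) = 277/263 - x
1/(X(s(-16, 11)) - 96801) = 1/((277/263 - (4 - 16)) - 96801) = 1/((277/263 - 1*(-12)) - 96801) = 1/((277/263 + 12) - 96801) = 1/(3433/263 - 96801) = 1/(-25455230/263) = -263/25455230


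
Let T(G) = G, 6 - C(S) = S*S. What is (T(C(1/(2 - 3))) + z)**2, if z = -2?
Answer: 9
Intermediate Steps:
C(S) = 6 - S**2 (C(S) = 6 - S*S = 6 - S**2)
(T(C(1/(2 - 3))) + z)**2 = ((6 - (1/(2 - 3))**2) - 2)**2 = ((6 - (1/(-1))**2) - 2)**2 = ((6 - 1*(-1)**2) - 2)**2 = ((6 - 1*1) - 2)**2 = ((6 - 1) - 2)**2 = (5 - 2)**2 = 3**2 = 9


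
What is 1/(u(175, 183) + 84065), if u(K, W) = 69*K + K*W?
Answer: 1/128165 ≈ 7.8024e-6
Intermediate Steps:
1/(u(175, 183) + 84065) = 1/(175*(69 + 183) + 84065) = 1/(175*252 + 84065) = 1/(44100 + 84065) = 1/128165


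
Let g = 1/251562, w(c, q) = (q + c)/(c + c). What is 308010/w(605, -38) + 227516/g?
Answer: 10817422049188/189 ≈ 5.7235e+10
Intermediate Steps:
w(c, q) = (c + q)/(2*c) (w(c, q) = (c + q)/((2*c)) = (c + q)*(1/(2*c)) = (c + q)/(2*c))
g = 1/251562 ≈ 3.9752e-6
308010/w(605, -38) + 227516/g = 308010/(((1/2)*(605 - 38)/605)) + 227516/(1/251562) = 308010/(((1/2)*(1/605)*567)) + 227516*251562 = 308010/(567/1210) + 57234379992 = 308010*(1210/567) + 57234379992 = 124230700/189 + 57234379992 = 10817422049188/189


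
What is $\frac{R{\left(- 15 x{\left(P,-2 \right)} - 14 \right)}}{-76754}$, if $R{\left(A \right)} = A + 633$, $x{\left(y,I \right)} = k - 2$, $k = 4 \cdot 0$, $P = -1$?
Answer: $- \frac{649}{76754} \approx -0.0084556$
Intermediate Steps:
$k = 0$
$x{\left(y,I \right)} = -2$ ($x{\left(y,I \right)} = 0 - 2 = -2$)
$R{\left(A \right)} = 633 + A$
$\frac{R{\left(- 15 x{\left(P,-2 \right)} - 14 \right)}}{-76754} = \frac{633 - -16}{-76754} = \left(633 + \left(30 - 14\right)\right) \left(- \frac{1}{76754}\right) = \left(633 + 16\right) \left(- \frac{1}{76754}\right) = 649 \left(- \frac{1}{76754}\right) = - \frac{649}{76754}$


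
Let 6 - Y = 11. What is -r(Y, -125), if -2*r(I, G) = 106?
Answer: 53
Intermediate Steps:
Y = -5 (Y = 6 - 1*11 = 6 - 11 = -5)
r(I, G) = -53 (r(I, G) = -½*106 = -53)
-r(Y, -125) = -1*(-53) = 53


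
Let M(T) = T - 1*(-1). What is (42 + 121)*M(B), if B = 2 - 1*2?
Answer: 163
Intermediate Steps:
B = 0 (B = 2 - 2 = 0)
M(T) = 1 + T (M(T) = T + 1 = 1 + T)
(42 + 121)*M(B) = (42 + 121)*(1 + 0) = 163*1 = 163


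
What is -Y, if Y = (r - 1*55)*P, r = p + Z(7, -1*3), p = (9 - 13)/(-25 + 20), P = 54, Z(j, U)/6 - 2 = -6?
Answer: 21114/5 ≈ 4222.8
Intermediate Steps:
Z(j, U) = -24 (Z(j, U) = 12 + 6*(-6) = 12 - 36 = -24)
p = 4/5 (p = -4/(-5) = -4*(-1/5) = 4/5 ≈ 0.80000)
r = -116/5 (r = 4/5 - 24 = -116/5 ≈ -23.200)
Y = -21114/5 (Y = (-116/5 - 1*55)*54 = (-116/5 - 55)*54 = -391/5*54 = -21114/5 ≈ -4222.8)
-Y = -1*(-21114/5) = 21114/5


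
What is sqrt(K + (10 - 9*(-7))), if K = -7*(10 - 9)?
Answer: sqrt(66) ≈ 8.1240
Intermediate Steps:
K = -7 (K = -7*1 = -7)
sqrt(K + (10 - 9*(-7))) = sqrt(-7 + (10 - 9*(-7))) = sqrt(-7 + (10 + 63)) = sqrt(-7 + 73) = sqrt(66)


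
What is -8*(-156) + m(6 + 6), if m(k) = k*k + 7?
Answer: 1399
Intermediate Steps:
m(k) = 7 + k**2 (m(k) = k**2 + 7 = 7 + k**2)
-8*(-156) + m(6 + 6) = -8*(-156) + (7 + (6 + 6)**2) = 1248 + (7 + 12**2) = 1248 + (7 + 144) = 1248 + 151 = 1399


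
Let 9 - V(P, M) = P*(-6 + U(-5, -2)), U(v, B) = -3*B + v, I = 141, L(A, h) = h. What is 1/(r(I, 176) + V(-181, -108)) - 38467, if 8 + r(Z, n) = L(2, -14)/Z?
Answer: -4903696367/127478 ≈ -38467.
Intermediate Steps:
U(v, B) = v - 3*B
V(P, M) = 9 + 5*P (V(P, M) = 9 - P*(-6 + (-5 - 3*(-2))) = 9 - P*(-6 + (-5 + 6)) = 9 - P*(-6 + 1) = 9 - P*(-5) = 9 - (-5)*P = 9 + 5*P)
r(Z, n) = -8 - 14/Z
1/(r(I, 176) + V(-181, -108)) - 38467 = 1/((-8 - 14/141) + (9 + 5*(-181))) - 38467 = 1/((-8 - 14*1/141) + (9 - 905)) - 38467 = 1/((-8 - 14/141) - 896) - 38467 = 1/(-1142/141 - 896) - 38467 = 1/(-127478/141) - 38467 = -141/127478 - 38467 = -4903696367/127478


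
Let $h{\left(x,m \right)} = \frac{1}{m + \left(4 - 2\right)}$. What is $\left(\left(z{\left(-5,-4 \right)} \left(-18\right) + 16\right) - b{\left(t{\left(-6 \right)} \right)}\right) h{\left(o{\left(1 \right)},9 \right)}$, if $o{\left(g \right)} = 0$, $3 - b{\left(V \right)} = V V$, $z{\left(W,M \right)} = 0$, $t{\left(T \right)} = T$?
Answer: $\frac{49}{11} \approx 4.4545$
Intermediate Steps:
$b{\left(V \right)} = 3 - V^{2}$ ($b{\left(V \right)} = 3 - V V = 3 - V^{2}$)
$h{\left(x,m \right)} = \frac{1}{2 + m}$ ($h{\left(x,m \right)} = \frac{1}{m + \left(4 - 2\right)} = \frac{1}{m + 2} = \frac{1}{2 + m}$)
$\left(\left(z{\left(-5,-4 \right)} \left(-18\right) + 16\right) - b{\left(t{\left(-6 \right)} \right)}\right) h{\left(o{\left(1 \right)},9 \right)} = \frac{\left(0 \left(-18\right) + 16\right) - \left(3 - \left(-6\right)^{2}\right)}{2 + 9} = \frac{\left(0 + 16\right) - \left(3 - 36\right)}{11} = \left(16 - \left(3 - 36\right)\right) \frac{1}{11} = \left(16 - -33\right) \frac{1}{11} = \left(16 + 33\right) \frac{1}{11} = 49 \cdot \frac{1}{11} = \frac{49}{11}$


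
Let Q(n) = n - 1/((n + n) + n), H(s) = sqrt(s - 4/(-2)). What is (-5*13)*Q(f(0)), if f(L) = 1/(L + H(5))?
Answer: 260*sqrt(7)/21 ≈ 32.757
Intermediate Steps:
H(s) = sqrt(2 + s) (H(s) = sqrt(s - 4*(-1/2)) = sqrt(s + 2) = sqrt(2 + s))
f(L) = 1/(L + sqrt(7)) (f(L) = 1/(L + sqrt(2 + 5)) = 1/(L + sqrt(7)))
Q(n) = n - 1/(3*n) (Q(n) = n - 1/(2*n + n) = n - 1/(3*n))
(-5*13)*Q(f(0)) = (-5*13)*(1/(0 + sqrt(7)) - sqrt(7)/3) = -65*(1/(sqrt(7)) - sqrt(7)/3) = -65*(sqrt(7)/7 - sqrt(7)/3) = -(-260)*sqrt(7)/21 = 260*sqrt(7)/21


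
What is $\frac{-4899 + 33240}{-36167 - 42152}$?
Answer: $- \frac{28341}{78319} \approx -0.36187$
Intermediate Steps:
$\frac{-4899 + 33240}{-36167 - 42152} = \frac{28341}{-78319} = 28341 \left(- \frac{1}{78319}\right) = - \frac{28341}{78319}$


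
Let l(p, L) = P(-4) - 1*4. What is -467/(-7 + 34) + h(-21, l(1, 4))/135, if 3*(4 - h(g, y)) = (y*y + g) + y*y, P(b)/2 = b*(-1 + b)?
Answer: -3188/135 ≈ -23.615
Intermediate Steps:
P(b) = 2*b*(-1 + b) (P(b) = 2*(b*(-1 + b)) = 2*b*(-1 + b))
l(p, L) = 36 (l(p, L) = 2*(-4)*(-1 - 4) - 1*4 = 2*(-4)*(-5) - 4 = 40 - 4 = 36)
h(g, y) = 4 - 2*y²/3 - g/3 (h(g, y) = 4 - ((y*y + g) + y*y)/3 = 4 - ((y² + g) + y²)/3 = 4 - ((g + y²) + y²)/3 = 4 - (g + 2*y²)/3 = 4 + (-2*y²/3 - g/3) = 4 - 2*y²/3 - g/3)
-467/(-7 + 34) + h(-21, l(1, 4))/135 = -467/(-7 + 34) + (4 - ⅔*36² - ⅓*(-21))/135 = -467/27 + (4 - ⅔*1296 + 7)*(1/135) = -467*1/27 + (4 - 864 + 7)*(1/135) = -467/27 - 853*1/135 = -467/27 - 853/135 = -3188/135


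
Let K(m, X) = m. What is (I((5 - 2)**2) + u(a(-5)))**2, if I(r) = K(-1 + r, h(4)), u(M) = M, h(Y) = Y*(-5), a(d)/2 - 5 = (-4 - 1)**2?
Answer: 4624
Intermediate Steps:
a(d) = 60 (a(d) = 10 + 2*(-4 - 1)**2 = 10 + 2*(-5)**2 = 10 + 2*25 = 10 + 50 = 60)
h(Y) = -5*Y
I(r) = -1 + r
(I((5 - 2)**2) + u(a(-5)))**2 = ((-1 + (5 - 2)**2) + 60)**2 = ((-1 + 3**2) + 60)**2 = ((-1 + 9) + 60)**2 = (8 + 60)**2 = 68**2 = 4624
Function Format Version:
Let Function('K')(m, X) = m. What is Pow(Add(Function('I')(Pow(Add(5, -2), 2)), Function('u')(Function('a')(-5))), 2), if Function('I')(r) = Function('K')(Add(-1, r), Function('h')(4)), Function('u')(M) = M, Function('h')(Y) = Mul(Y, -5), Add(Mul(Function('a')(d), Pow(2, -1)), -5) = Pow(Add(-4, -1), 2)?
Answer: 4624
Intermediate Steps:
Function('a')(d) = 60 (Function('a')(d) = Add(10, Mul(2, Pow(Add(-4, -1), 2))) = Add(10, Mul(2, Pow(-5, 2))) = Add(10, Mul(2, 25)) = Add(10, 50) = 60)
Function('h')(Y) = Mul(-5, Y)
Function('I')(r) = Add(-1, r)
Pow(Add(Function('I')(Pow(Add(5, -2), 2)), Function('u')(Function('a')(-5))), 2) = Pow(Add(Add(-1, Pow(Add(5, -2), 2)), 60), 2) = Pow(Add(Add(-1, Pow(3, 2)), 60), 2) = Pow(Add(Add(-1, 9), 60), 2) = Pow(Add(8, 60), 2) = Pow(68, 2) = 4624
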